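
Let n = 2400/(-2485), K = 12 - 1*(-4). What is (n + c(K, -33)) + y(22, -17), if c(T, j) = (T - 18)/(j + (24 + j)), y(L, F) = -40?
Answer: -61009/1491 ≈ -40.918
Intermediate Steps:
K = 16 (K = 12 + 4 = 16)
c(T, j) = (-18 + T)/(24 + 2*j)
n = -480/497 (n = 2400*(-1/2485) = -480/497 ≈ -0.96579)
(n + c(K, -33)) + y(22, -17) = (-480/497 + (-18 + 16)/(2*(12 - 33))) - 40 = (-480/497 + (½)*(-2)/(-21)) - 40 = (-480/497 + (½)*(-1/21)*(-2)) - 40 = (-480/497 + 1/21) - 40 = -1369/1491 - 40 = -61009/1491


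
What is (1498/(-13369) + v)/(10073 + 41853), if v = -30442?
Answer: -203490298/347099347 ≈ -0.58626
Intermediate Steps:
(1498/(-13369) + v)/(10073 + 41853) = (1498/(-13369) - 30442)/(10073 + 41853) = (1498*(-1/13369) - 30442)/51926 = (-1498/13369 - 30442)*(1/51926) = -406980596/13369*1/51926 = -203490298/347099347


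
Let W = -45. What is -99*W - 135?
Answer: 4320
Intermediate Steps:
-99*W - 135 = -99*(-45) - 135 = 4455 - 135 = 4320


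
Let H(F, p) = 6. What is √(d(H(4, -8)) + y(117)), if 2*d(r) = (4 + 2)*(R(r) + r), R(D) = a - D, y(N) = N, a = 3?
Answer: 3*√14 ≈ 11.225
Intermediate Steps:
R(D) = 3 - D
d(r) = 9 (d(r) = ((4 + 2)*((3 - r) + r))/2 = (6*3)/2 = (½)*18 = 9)
√(d(H(4, -8)) + y(117)) = √(9 + 117) = √126 = 3*√14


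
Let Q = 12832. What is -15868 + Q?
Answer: -3036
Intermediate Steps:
-15868 + Q = -15868 + 12832 = -3036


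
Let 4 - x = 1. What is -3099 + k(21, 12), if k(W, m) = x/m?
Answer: -12395/4 ≈ -3098.8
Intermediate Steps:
x = 3 (x = 4 - 1*1 = 4 - 1 = 3)
k(W, m) = 3/m
-3099 + k(21, 12) = -3099 + 3/12 = -3099 + 3*(1/12) = -3099 + ¼ = -12395/4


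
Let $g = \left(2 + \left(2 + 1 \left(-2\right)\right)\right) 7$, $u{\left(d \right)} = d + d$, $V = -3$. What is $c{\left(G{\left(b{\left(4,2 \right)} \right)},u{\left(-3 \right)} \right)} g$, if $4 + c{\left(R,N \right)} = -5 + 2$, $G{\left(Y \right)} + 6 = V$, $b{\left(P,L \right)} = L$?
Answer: $-98$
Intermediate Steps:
$u{\left(d \right)} = 2 d$
$G{\left(Y \right)} = -9$ ($G{\left(Y \right)} = -6 - 3 = -9$)
$c{\left(R,N \right)} = -7$ ($c{\left(R,N \right)} = -4 + \left(-5 + 2\right) = -4 - 3 = -7$)
$g = 14$ ($g = \left(2 + \left(2 - 2\right)\right) 7 = \left(2 + 0\right) 7 = 2 \cdot 7 = 14$)
$c{\left(G{\left(b{\left(4,2 \right)} \right)},u{\left(-3 \right)} \right)} g = \left(-7\right) 14 = -98$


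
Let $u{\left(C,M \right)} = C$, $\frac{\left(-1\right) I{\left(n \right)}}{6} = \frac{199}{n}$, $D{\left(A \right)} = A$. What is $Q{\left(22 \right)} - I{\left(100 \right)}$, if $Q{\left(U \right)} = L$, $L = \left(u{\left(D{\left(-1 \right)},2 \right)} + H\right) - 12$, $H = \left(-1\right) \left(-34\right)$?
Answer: $\frac{1647}{50} \approx 32.94$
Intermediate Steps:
$I{\left(n \right)} = - \frac{1194}{n}$ ($I{\left(n \right)} = - 6 \frac{199}{n} = - \frac{1194}{n}$)
$H = 34$
$L = 21$ ($L = \left(-1 + 34\right) - 12 = 33 - 12 = 21$)
$Q{\left(U \right)} = 21$
$Q{\left(22 \right)} - I{\left(100 \right)} = 21 - - \frac{1194}{100} = 21 - \left(-1194\right) \frac{1}{100} = 21 - - \frac{597}{50} = 21 + \frac{597}{50} = \frac{1647}{50}$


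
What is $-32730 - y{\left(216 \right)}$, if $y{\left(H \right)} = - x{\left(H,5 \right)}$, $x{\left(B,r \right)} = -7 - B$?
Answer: $-32953$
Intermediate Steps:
$y{\left(H \right)} = 7 + H$ ($y{\left(H \right)} = - (-7 - H) = 7 + H$)
$-32730 - y{\left(216 \right)} = -32730 - \left(7 + 216\right) = -32730 - 223 = -32953$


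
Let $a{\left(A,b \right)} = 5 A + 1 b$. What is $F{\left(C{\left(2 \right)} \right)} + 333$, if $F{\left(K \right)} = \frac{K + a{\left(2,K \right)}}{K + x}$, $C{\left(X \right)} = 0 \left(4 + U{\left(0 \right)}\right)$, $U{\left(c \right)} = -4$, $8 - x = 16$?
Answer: $\frac{1327}{4} \approx 331.75$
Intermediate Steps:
$x = -8$ ($x = 8 - 16 = -8$)
$a{\left(A,b \right)} = b + 5 A$ ($a{\left(A,b \right)} = 5 A + b = b + 5 A$)
$C{\left(X \right)} = 0$ ($C{\left(X \right)} = 0 \left(4 - 4\right) = 0 \cdot 0 = 0$)
$F{\left(K \right)} = \frac{10 + 2 K}{-8 + K}$ ($F{\left(K \right)} = \frac{K + \left(K + 5 \cdot 2\right)}{K - 8} = \frac{K + \left(K + 10\right)}{-8 + K} = \frac{K + \left(10 + K\right)}{-8 + K} = \frac{10 + 2 K}{-8 + K}$)
$F{\left(C{\left(2 \right)} \right)} + 333 = \frac{2 \left(5 + 0\right)}{-8 + 0} + 333 = 2 \frac{1}{-8} \cdot 5 + 333 = 2 \left(- \frac{1}{8}\right) 5 + 333 = - \frac{5}{4} + 333 = \frac{1327}{4}$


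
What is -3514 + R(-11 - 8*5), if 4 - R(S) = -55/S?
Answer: -179065/51 ≈ -3511.1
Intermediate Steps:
R(S) = 4 + 55/S (R(S) = 4 - (-55)/S = 4 + 55/S)
-3514 + R(-11 - 8*5) = -3514 + (4 + 55/(-11 - 8*5)) = -3514 + (4 + 55/(-11 - 40)) = -3514 + (4 + 55/(-51)) = -3514 + (4 + 55*(-1/51)) = -3514 + (4 - 55/51) = -3514 + 149/51 = -179065/51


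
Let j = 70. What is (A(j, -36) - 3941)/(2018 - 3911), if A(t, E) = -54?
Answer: 3995/1893 ≈ 2.1104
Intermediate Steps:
(A(j, -36) - 3941)/(2018 - 3911) = (-54 - 3941)/(2018 - 3911) = -3995/(-1893) = -3995*(-1/1893) = 3995/1893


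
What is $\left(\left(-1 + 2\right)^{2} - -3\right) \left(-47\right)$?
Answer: $-188$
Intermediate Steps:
$\left(\left(-1 + 2\right)^{2} - -3\right) \left(-47\right) = \left(1^{2} + \left(-5 + 8\right)\right) \left(-47\right) = \left(1 + 3\right) \left(-47\right) = 4 \left(-47\right) = -188$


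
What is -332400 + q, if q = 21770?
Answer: -310630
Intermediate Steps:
-332400 + q = -332400 + 21770 = -310630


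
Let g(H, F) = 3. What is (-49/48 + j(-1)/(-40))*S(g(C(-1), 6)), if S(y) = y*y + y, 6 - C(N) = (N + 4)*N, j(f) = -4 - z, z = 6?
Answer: -37/4 ≈ -9.2500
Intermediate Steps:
j(f) = -10 (j(f) = -4 - 1*6 = -4 - 6 = -10)
C(N) = 6 - N*(4 + N) (C(N) = 6 - (N + 4)*N = 6 - (4 + N)*N = 6 - N*(4 + N))
S(y) = y + y² (S(y) = y² + y = y + y²)
(-49/48 + j(-1)/(-40))*S(g(C(-1), 6)) = (-49/48 - 10/(-40))*(3*(1 + 3)) = (-49*1/48 - 10*(-1/40))*(3*4) = (-49/48 + ¼)*12 = -37/48*12 = -37/4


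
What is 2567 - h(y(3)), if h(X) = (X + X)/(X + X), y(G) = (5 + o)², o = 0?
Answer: 2566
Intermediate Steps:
y(G) = 25 (y(G) = (5 + 0)² = 5² = 25)
h(X) = 1 (h(X) = (2*X)/((2*X)) = (2*X)*(1/(2*X)) = 1)
2567 - h(y(3)) = 2567 - 1*1 = 2567 - 1 = 2566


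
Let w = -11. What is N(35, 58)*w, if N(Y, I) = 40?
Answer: -440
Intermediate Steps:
N(35, 58)*w = 40*(-11) = -440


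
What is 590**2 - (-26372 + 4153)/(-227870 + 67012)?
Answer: 55994647581/160858 ≈ 3.4810e+5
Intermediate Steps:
590**2 - (-26372 + 4153)/(-227870 + 67012) = 348100 - (-22219)/(-160858) = 348100 - (-22219)*(-1)/160858 = 348100 - 1*22219/160858 = 348100 - 22219/160858 = 55994647581/160858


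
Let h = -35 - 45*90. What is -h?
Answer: 4085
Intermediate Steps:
h = -4085 (h = -35 - 4050 = -4085)
-h = -1*(-4085) = 4085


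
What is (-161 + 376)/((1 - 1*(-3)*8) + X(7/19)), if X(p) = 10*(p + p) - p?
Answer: 215/32 ≈ 6.7188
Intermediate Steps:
X(p) = 19*p (X(p) = 10*(2*p) - p = 20*p - p = 19*p)
(-161 + 376)/((1 - 1*(-3)*8) + X(7/19)) = (-161 + 376)/((1 - 1*(-3)*8) + 19*(7/19)) = 215/((1 + 3*8) + 19*(7*(1/19))) = 215/((1 + 24) + 19*(7/19)) = 215/(25 + 7) = 215/32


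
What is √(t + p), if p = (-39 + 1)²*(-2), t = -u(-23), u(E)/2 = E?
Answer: 7*I*√58 ≈ 53.31*I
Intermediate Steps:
u(E) = 2*E
t = 46 (t = -2*(-23) = -1*(-46) = 46)
p = -2888 (p = (-38)²*(-2) = 1444*(-2) = -2888)
√(t + p) = √(46 - 2888) = √(-2842) = 7*I*√58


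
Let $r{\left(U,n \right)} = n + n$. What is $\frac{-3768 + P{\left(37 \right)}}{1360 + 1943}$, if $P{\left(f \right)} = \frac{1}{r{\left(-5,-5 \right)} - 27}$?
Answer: $- \frac{139417}{122211} \approx -1.1408$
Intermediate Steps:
$r{\left(U,n \right)} = 2 n$
$P{\left(f \right)} = - \frac{1}{37}$ ($P{\left(f \right)} = \frac{1}{2 \left(-5\right) - 27} = \frac{1}{-10 - 27} = \frac{1}{-37} = - \frac{1}{37}$)
$\frac{-3768 + P{\left(37 \right)}}{1360 + 1943} = \frac{-3768 - \frac{1}{37}}{1360 + 1943} = - \frac{139417}{37 \cdot 3303} = \left(- \frac{139417}{37}\right) \frac{1}{3303} = - \frac{139417}{122211}$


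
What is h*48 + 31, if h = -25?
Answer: -1169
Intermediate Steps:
h*48 + 31 = -25*48 + 31 = -1200 + 31 = -1169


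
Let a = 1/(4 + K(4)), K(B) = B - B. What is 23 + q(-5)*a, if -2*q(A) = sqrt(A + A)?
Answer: 23 - I*sqrt(10)/8 ≈ 23.0 - 0.39528*I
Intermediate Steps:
K(B) = 0
a = 1/4 (a = 1/(4 + 0) = 1/4 ≈ 0.25000)
q(A) = -sqrt(2)*sqrt(A)/2 (q(A) = -sqrt(A + A)/2 = -sqrt(2)*sqrt(A)/2)
23 + q(-5)*a = 23 - sqrt(2)*sqrt(-5)/2*(1/4) = 23 - sqrt(2)*I*sqrt(5)/2*(1/4) = 23 - I*sqrt(10)/2*(1/4) = 23 - I*sqrt(10)/8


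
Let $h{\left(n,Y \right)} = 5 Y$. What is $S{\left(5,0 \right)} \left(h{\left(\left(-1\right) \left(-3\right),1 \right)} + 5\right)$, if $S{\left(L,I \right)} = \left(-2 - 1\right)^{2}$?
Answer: $90$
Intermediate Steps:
$S{\left(L,I \right)} = 9$ ($S{\left(L,I \right)} = \left(-3\right)^{2} = 9$)
$S{\left(5,0 \right)} \left(h{\left(\left(-1\right) \left(-3\right),1 \right)} + 5\right) = 9 \left(5 \cdot 1 + 5\right) = 9 \left(5 + 5\right) = 9 \cdot 10 = 90$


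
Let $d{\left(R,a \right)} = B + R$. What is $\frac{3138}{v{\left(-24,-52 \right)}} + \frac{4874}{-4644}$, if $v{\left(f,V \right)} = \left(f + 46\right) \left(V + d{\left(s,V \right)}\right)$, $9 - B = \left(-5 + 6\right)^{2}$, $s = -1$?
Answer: $- \frac{538837}{127710} \approx -4.2192$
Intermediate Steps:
$B = 8$ ($B = 9 - \left(-5 + 6\right)^{2} = 9 - 1^{2} = 9 - 1 = 8$)
$d{\left(R,a \right)} = 8 + R$
$v{\left(f,V \right)} = \left(7 + V\right) \left(46 + f\right)$ ($v{\left(f,V \right)} = \left(f + 46\right) \left(V + \left(8 - 1\right)\right) = \left(46 + f\right) \left(V + 7\right) = \left(46 + f\right) \left(7 + V\right) = \left(7 + V\right) \left(46 + f\right)$)
$\frac{3138}{v{\left(-24,-52 \right)}} + \frac{4874}{-4644} = \frac{3138}{322 + 7 \left(-24\right) + 46 \left(-52\right) - -1248} + \frac{4874}{-4644} = \frac{3138}{322 - 168 - 2392 + 1248} + 4874 \left(- \frac{1}{4644}\right) = \frac{3138}{-990} - \frac{2437}{2322} = 3138 \left(- \frac{1}{990}\right) - \frac{2437}{2322} = - \frac{523}{165} - \frac{2437}{2322} = - \frac{538837}{127710}$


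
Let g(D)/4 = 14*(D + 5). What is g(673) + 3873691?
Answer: 3911659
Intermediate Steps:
g(D) = 280 + 56*D (g(D) = 4*(14*(D + 5)) = 4*(14*(5 + D)) = 4*(70 + 14*D) = 280 + 56*D)
g(673) + 3873691 = (280 + 56*673) + 3873691 = (280 + 37688) + 3873691 = 37968 + 3873691 = 3911659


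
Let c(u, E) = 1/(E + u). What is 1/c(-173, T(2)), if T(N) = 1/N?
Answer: -345/2 ≈ -172.50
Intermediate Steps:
1/c(-173, T(2)) = 1/(1/(1/2 - 173)) = 1/(1/(-345/2)) = 1/(-2/345) = -345/2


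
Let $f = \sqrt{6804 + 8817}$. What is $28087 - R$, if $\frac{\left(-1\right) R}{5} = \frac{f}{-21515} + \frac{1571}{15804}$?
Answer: $\frac{443894803}{15804} - \frac{\sqrt{15621}}{4303} \approx 28087.0$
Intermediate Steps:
$f = \sqrt{15621} \approx 124.98$
$R = - \frac{7855}{15804} + \frac{\sqrt{15621}}{4303}$ ($R = - 5 \left(\frac{\sqrt{15621}}{-21515} + \frac{1571}{15804}\right) = - 5 \left(\sqrt{15621} \left(- \frac{1}{21515}\right) + 1571 \cdot \frac{1}{15804}\right) = - 5 \left(- \frac{\sqrt{15621}}{21515} + \frac{1571}{15804}\right) = - 5 \left(\frac{1571}{15804} - \frac{\sqrt{15621}}{21515}\right) = - \frac{7855}{15804} + \frac{\sqrt{15621}}{4303} \approx -0.46798$)
$28087 - R = 28087 - \left(- \frac{7855}{15804} + \frac{\sqrt{15621}}{4303}\right) = 28087 + \left(\frac{7855}{15804} - \frac{\sqrt{15621}}{4303}\right) = \frac{443894803}{15804} - \frac{\sqrt{15621}}{4303}$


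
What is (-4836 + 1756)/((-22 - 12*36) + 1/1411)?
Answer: 4345880/640593 ≈ 6.7841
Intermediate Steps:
(-4836 + 1756)/((-22 - 12*36) + 1/1411) = -3080/((-22 - 432) + 1/1411) = -3080/(-454 + 1/1411) = -3080/(-640593/1411) = -3080*(-1411/640593) = 4345880/640593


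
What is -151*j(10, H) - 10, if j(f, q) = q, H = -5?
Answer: 745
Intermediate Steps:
-151*j(10, H) - 10 = -151*(-5) - 10 = 755 - 10 = 745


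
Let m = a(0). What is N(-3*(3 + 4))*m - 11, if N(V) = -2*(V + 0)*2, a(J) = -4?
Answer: -347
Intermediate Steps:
m = -4
N(V) = -4*V (N(V) = -2*V*2 = -4*V)
N(-3*(3 + 4))*m - 11 = -(-12)*(3 + 4)*(-4) - 11 = -(-12)*7*(-4) - 11 = -4*(-21)*(-4) - 11 = 84*(-4) - 11 = -336 - 11 = -347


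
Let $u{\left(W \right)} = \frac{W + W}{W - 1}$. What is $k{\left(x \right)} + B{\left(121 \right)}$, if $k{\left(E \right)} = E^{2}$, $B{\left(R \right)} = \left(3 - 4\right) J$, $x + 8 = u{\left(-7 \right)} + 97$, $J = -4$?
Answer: $\frac{131833}{16} \approx 8239.6$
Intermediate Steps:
$u{\left(W \right)} = \frac{2 W}{-1 + W}$
$x = \frac{363}{4}$ ($x = -8 + \left(2 \left(-7\right) \frac{1}{-1 - 7} + 97\right) = -8 + \left(2 \left(-7\right) \frac{1}{-8} + 97\right) = -8 + \left(2 \left(-7\right) \left(- \frac{1}{8}\right) + 97\right) = -8 + \left(\frac{7}{4} + 97\right) = -8 + \frac{395}{4} = \frac{363}{4} \approx 90.75$)
$B{\left(R \right)} = 4$ ($B{\left(R \right)} = \left(3 - 4\right) \left(-4\right) = \left(-1\right) \left(-4\right) = 4$)
$k{\left(x \right)} + B{\left(121 \right)} = \left(\frac{363}{4}\right)^{2} + 4 = \frac{131769}{16} + 4 = \frac{131833}{16}$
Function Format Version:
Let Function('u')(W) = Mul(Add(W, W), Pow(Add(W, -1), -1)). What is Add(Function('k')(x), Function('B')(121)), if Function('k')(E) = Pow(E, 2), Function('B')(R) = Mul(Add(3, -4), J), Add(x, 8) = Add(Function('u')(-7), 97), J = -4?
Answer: Rational(131833, 16) ≈ 8239.6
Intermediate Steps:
Function('u')(W) = Mul(2, W, Pow(Add(-1, W), -1)) (Function('u')(W) = Mul(Mul(2, W), Pow(Add(-1, W), -1)) = Mul(2, W, Pow(Add(-1, W), -1)))
x = Rational(363, 4) (x = Add(-8, Add(Mul(2, -7, Pow(Add(-1, -7), -1)), 97)) = Add(-8, Add(Mul(2, -7, Pow(-8, -1)), 97)) = Add(-8, Add(Mul(2, -7, Rational(-1, 8)), 97)) = Add(-8, Add(Rational(7, 4), 97)) = Add(-8, Rational(395, 4)) = Rational(363, 4) ≈ 90.750)
Function('B')(R) = 4 (Function('B')(R) = Mul(Add(3, -4), -4) = Mul(-1, -4) = 4)
Add(Function('k')(x), Function('B')(121)) = Add(Pow(Rational(363, 4), 2), 4) = Add(Rational(131769, 16), 4) = Rational(131833, 16)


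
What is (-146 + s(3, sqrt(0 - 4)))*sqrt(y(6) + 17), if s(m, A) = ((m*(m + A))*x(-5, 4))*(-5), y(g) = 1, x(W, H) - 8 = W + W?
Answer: sqrt(2)*(-168 + 180*I) ≈ -237.59 + 254.56*I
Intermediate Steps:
x(W, H) = 8 + 2*W (x(W, H) = 8 + (W + W) = 8 + 2*W)
s(m, A) = 10*m*(A + m) (s(m, A) = ((m*(m + A))*(8 + 2*(-5)))*(-5) = ((m*(A + m))*(8 - 10))*(-5) = ((m*(A + m))*(-2))*(-5) = -2*m*(A + m)*(-5) = 10*m*(A + m))
(-146 + s(3, sqrt(0 - 4)))*sqrt(y(6) + 17) = (-146 + 10*3*(sqrt(0 - 4) + 3))*sqrt(1 + 17) = (-146 + 10*3*(sqrt(-4) + 3))*sqrt(18) = (-146 + 10*3*(2*I + 3))*(3*sqrt(2)) = (-146 + 10*3*(3 + 2*I))*(3*sqrt(2)) = (-146 + (90 + 60*I))*(3*sqrt(2)) = (-56 + 60*I)*(3*sqrt(2)) = 3*sqrt(2)*(-56 + 60*I)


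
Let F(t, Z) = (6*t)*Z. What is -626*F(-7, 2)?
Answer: 52584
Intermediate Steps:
F(t, Z) = 6*Z*t
-626*F(-7, 2) = -3756*2*(-7) = -626*(-84) = 52584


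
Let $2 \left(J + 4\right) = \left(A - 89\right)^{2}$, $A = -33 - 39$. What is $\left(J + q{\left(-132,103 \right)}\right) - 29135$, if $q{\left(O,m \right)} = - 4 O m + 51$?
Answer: $\frac{76513}{2} \approx 38257.0$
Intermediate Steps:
$A = -72$
$q{\left(O,m \right)} = 51 - 4 O m$ ($q{\left(O,m \right)} = - 4 O m + 51 = 51 - 4 O m$)
$J = \frac{25913}{2}$ ($J = -4 + \frac{\left(-72 - 89\right)^{2}}{2} = -4 + \frac{\left(-161\right)^{2}}{2} = -4 + \frac{1}{2} \cdot 25921 = -4 + \frac{25921}{2} = \frac{25913}{2} \approx 12957.0$)
$\left(J + q{\left(-132,103 \right)}\right) - 29135 = \left(\frac{25913}{2} - \left(-51 - 54384\right)\right) - 29135 = \left(\frac{25913}{2} + \left(51 + 54384\right)\right) - 29135 = \left(\frac{25913}{2} + 54435\right) - 29135 = \frac{134783}{2} - 29135 = \frac{76513}{2}$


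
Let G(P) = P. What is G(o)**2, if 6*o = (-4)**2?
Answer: 64/9 ≈ 7.1111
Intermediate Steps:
o = 8/3 (o = (1/6)*(-4)**2 = (1/6)*16 = 8/3 ≈ 2.6667)
G(o)**2 = (8/3)**2 = 64/9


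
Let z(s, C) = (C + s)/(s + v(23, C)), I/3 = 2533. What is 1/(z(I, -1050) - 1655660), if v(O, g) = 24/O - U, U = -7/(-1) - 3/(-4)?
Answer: -698491/1156463006552 ≈ -6.0399e-7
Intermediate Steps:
I = 7599 (I = 3*2533 = 7599)
U = 31/4 (U = -7*(-1) - 3*(-1/4) = 7 + 3/4 = 31/4 ≈ 7.7500)
v(O, g) = -31/4 + 24/O (v(O, g) = 24/O - 1*31/4 = 24/O - 31/4 = -31/4 + 24/O)
z(s, C) = (C + s)/(-617/92 + s) (z(s, C) = (C + s)/(s + (-31/4 + 24/23)) = (C + s)/(s - 617/92) = (C + s)/(-617/92 + s))
1/(z(I, -1050) - 1655660) = 1/(92*(-1050 + 7599)/(-617 + 92*7599) - 1655660) = 1/(92*6549/(-617 + 699108) - 1655660) = 1/(92*6549/698491 - 1655660) = 1/(92*(1/698491)*6549 - 1655660) = 1/(602508/698491 - 1655660) = 1/(-1156463006552/698491) = -698491/1156463006552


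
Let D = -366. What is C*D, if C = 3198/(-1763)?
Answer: 28548/43 ≈ 663.91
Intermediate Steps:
C = -78/43 (C = 3198*(-1/1763) = -78/43 ≈ -1.8140)
C*D = -78/43*(-366) = 28548/43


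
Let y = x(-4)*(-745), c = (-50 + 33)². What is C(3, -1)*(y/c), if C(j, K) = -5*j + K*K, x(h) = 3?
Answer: 31290/289 ≈ 108.27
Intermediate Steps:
C(j, K) = K² - 5*j (C(j, K) = -5*j + K² = K² - 5*j)
c = 289 (c = (-17)² = 289)
y = -2235 (y = 3*(-745) = -2235)
C(3, -1)*(y/c) = ((-1)² - 5*3)*(-2235/289) = (1 - 15)*(-2235*1/289) = -14*(-2235/289) = 31290/289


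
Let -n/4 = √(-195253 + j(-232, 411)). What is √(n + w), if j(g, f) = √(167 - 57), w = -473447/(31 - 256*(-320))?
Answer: √(-38799455097 - 26863865604*√(-195253 + √110))/81951 ≈ 29.679 - 29.776*I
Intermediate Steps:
w = -473447/81951 (w = -473447/(31 + 81920) = -473447/81951 ≈ -5.7772)
j(g, f) = √110
n = -4*√(-195253 + √110) ≈ -1767.4*I
√(n + w) = √(-4*I*√(195253 - √110) - 473447/81951) = √(-473447/81951 - 4*I*√(195253 - √110))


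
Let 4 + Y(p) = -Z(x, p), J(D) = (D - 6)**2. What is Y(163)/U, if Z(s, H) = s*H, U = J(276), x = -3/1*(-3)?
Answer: -1471/72900 ≈ -0.020178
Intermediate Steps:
x = 9 (x = -3*1*(-3) = -3*(-3) = 9)
J(D) = (-6 + D)**2
U = 72900 (U = (-6 + 276)**2 = 270**2 = 72900)
Z(s, H) = H*s
Y(p) = -4 - 9*p (Y(p) = -4 - p*9 = -4 - 9*p)
Y(163)/U = (-4 - 9*163)/72900 = (-4 - 1467)*(1/72900) = -1471*1/72900 = -1471/72900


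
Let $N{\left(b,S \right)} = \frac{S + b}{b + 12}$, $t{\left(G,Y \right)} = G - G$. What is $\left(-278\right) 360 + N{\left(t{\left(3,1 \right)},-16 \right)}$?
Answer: $- \frac{300244}{3} \approx -1.0008 \cdot 10^{5}$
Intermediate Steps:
$t{\left(G,Y \right)} = 0$
$N{\left(b,S \right)} = \frac{S + b}{12 + b}$
$\left(-278\right) 360 + N{\left(t{\left(3,1 \right)},-16 \right)} = \left(-278\right) 360 + \frac{-16 + 0}{12 + 0} = -100080 + \frac{1}{12} \left(-16\right) = -100080 - \frac{4}{3} = - \frac{300244}{3}$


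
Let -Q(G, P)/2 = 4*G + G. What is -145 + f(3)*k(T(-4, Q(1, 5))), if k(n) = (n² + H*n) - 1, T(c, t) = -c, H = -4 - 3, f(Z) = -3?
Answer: -106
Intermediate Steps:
H = -7
Q(G, P) = -10*G (Q(G, P) = -2*(4*G + G) = -10*G)
k(n) = -1 + n² - 7*n (k(n) = (n² - 7*n) - 1 = -1 + n² - 7*n)
-145 + f(3)*k(T(-4, Q(1, 5))) = -145 - 3*(-1 + (-1*(-4))² - (-7)*(-4)) = -145 - 3*(-1 + 4² - 7*4) = -145 - 3*(-1 + 16 - 28) = -145 - 3*(-13) = -145 + 39 = -106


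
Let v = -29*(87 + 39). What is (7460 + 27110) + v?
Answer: 30916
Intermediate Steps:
v = -3654 (v = -29*126 = -3654)
(7460 + 27110) + v = (7460 + 27110) - 3654 = 34570 - 3654 = 30916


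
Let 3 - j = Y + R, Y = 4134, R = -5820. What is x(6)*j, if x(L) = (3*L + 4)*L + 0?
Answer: 222948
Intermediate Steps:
j = 1689 (j = 3 - (4134 - 5820) = 3 - 1*(-1686) = 3 + 1686 = 1689)
x(L) = L*(4 + 3*L) (x(L) = (4 + 3*L)*L + 0 = L*(4 + 3*L) + 0 = L*(4 + 3*L))
x(6)*j = (6*(4 + 3*6))*1689 = (6*(4 + 18))*1689 = (6*22)*1689 = 132*1689 = 222948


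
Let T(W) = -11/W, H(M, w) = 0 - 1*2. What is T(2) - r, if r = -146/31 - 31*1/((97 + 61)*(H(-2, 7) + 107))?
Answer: -202747/257145 ≈ -0.78845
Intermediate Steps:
H(M, w) = -2 (H(M, w) = 0 - 2 = -2)
r = -2423101/514290 (r = -146/31 - 31*1/((-2 + 107)*(97 + 61)) = -146*1/31 - 31/(105*158) = -146/31 - 31/16590 = -2423101/514290 ≈ -4.7115)
T(2) - r = -11/2 - 1*(-2423101/514290) = -11*1/2 + 2423101/514290 = -11/2 + 2423101/514290 = -202747/257145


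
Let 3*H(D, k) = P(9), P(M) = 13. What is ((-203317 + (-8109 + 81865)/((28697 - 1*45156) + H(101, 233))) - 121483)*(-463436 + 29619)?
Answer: 1738917319360589/12341 ≈ 1.4091e+11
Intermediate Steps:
H(D, k) = 13/3 (H(D, k) = (1/3)*13 = 13/3)
((-203317 + (-8109 + 81865)/((28697 - 1*45156) + H(101, 233))) - 121483)*(-463436 + 29619) = ((-203317 + (-8109 + 81865)/((28697 - 1*45156) + 13/3)) - 121483)*(-463436 + 29619) = ((-203317 + 73756/((28697 - 45156) + 13/3)) - 121483)*(-433817) = ((-203317 + 73756/(-16459 + 13/3)) - 121483)*(-433817) = ((-203317 + 73756/(-49364/3)) - 121483)*(-433817) = ((-203317 + 73756*(-3/49364)) - 121483)*(-433817) = ((-203317 - 55317/12341) - 121483)*(-433817) = (-2509190414/12341 - 121483)*(-433817) = -4008412117/12341*(-433817) = 1738917319360589/12341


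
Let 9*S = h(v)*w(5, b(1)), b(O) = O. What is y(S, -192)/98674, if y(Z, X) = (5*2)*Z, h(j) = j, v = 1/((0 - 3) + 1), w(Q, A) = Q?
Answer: -25/888066 ≈ -2.8151e-5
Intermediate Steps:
v = -½ (v = 1/(-3 + 1) = 1/(-2) = -½ ≈ -0.50000)
S = -5/18 (S = (-½*5)/9 = (⅑)*(-5/2) = -5/18 ≈ -0.27778)
y(Z, X) = 10*Z
y(S, -192)/98674 = (10*(-5/18))/98674 = -25/9*1/98674 = -25/888066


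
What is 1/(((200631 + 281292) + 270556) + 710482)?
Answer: 1/1462961 ≈ 6.8355e-7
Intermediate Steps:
1/(((200631 + 281292) + 270556) + 710482) = 1/((481923 + 270556) + 710482) = 1/(752479 + 710482) = 1/1462961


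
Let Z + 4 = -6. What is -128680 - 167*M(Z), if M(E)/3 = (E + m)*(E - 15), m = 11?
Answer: -116155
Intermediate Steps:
Z = -10 (Z = -4 - 6 = -10)
M(E) = 3*(-15 + E)*(11 + E) (M(E) = 3*((E + 11)*(E - 15)) = 3*((11 + E)*(-15 + E)) = 3*((-15 + E)*(11 + E)) = 3*(-15 + E)*(11 + E))
-128680 - 167*M(Z) = -128680 - 167*(-495 - 12*(-10) + 3*(-10)**2) = -128680 - 167*(-495 + 120 + 3*100) = -128680 - 167*(-495 + 120 + 300) = -128680 - 167*(-75) = -128680 + 12525 = -116155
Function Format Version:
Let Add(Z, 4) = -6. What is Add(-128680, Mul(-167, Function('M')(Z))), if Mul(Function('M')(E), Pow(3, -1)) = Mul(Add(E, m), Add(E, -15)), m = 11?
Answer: -116155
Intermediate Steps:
Z = -10 (Z = Add(-4, -6) = -10)
Function('M')(E) = Mul(3, Add(-15, E), Add(11, E)) (Function('M')(E) = Mul(3, Mul(Add(E, 11), Add(E, -15))) = Mul(3, Mul(Add(11, E), Add(-15, E))) = Mul(3, Mul(Add(-15, E), Add(11, E))) = Mul(3, Add(-15, E), Add(11, E)))
Add(-128680, Mul(-167, Function('M')(Z))) = Add(-128680, Mul(-167, Add(-495, Mul(-12, -10), Mul(3, Pow(-10, 2))))) = Add(-128680, Mul(-167, Add(-495, 120, Mul(3, 100)))) = Add(-128680, Mul(-167, Add(-495, 120, 300))) = Add(-128680, Mul(-167, -75)) = Add(-128680, 12525) = -116155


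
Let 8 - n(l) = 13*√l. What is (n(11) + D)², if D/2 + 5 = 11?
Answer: 2259 - 520*√11 ≈ 534.36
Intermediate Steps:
D = 12 (D = -10 + 2*11 = -10 + 22 = 12)
n(l) = 8 - 13*√l
(n(11) + D)² = ((8 - 13*√11) + 12)² = (20 - 13*√11)²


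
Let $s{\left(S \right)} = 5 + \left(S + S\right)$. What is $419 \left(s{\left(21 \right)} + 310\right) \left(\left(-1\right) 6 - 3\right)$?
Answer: $-1346247$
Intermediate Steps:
$s{\left(S \right)} = 5 + 2 S$
$419 \left(s{\left(21 \right)} + 310\right) \left(\left(-1\right) 6 - 3\right) = 419 \left(\left(5 + 2 \cdot 21\right) + 310\right) \left(\left(-1\right) 6 - 3\right) = 419 \left(\left(5 + 42\right) + 310\right) \left(-6 - 3\right) = 419 \left(47 + 310\right) \left(-9\right) = 419 \cdot 357 \left(-9\right) = 149583 \left(-9\right) = -1346247$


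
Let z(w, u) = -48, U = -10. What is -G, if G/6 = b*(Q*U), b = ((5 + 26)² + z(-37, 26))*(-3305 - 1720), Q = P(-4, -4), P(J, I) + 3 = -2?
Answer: 1376347500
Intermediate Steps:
P(J, I) = -5 (P(J, I) = -3 - 2 = -5)
Q = -5
b = -4587825 (b = ((5 + 26)² - 48)*(-3305 - 1720) = (31² - 48)*(-5025) = (961 - 48)*(-5025) = 913*(-5025) = -4587825)
G = -1376347500 (G = 6*(-(-22939125)*(-10)) = 6*(-4587825*50) = 6*(-229391250) = -1376347500)
-G = -1*(-1376347500) = 1376347500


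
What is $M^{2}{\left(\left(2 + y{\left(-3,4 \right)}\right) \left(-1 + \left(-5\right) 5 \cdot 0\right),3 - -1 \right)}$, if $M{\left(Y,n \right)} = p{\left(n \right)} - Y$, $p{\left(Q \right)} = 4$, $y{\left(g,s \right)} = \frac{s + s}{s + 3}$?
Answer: $\frac{2500}{49} \approx 51.02$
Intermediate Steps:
$y{\left(g,s \right)} = \frac{2 s}{3 + s}$
$M{\left(Y,n \right)} = 4 - Y$
$M^{2}{\left(\left(2 + y{\left(-3,4 \right)}\right) \left(-1 + \left(-5\right) 5 \cdot 0\right),3 - -1 \right)} = \left(4 - \left(2 + 2 \cdot 4 \frac{1}{3 + 4}\right) \left(-1 + \left(-5\right) 5 \cdot 0\right)\right)^{2} = \left(4 - \left(2 + 2 \cdot 4 \cdot \frac{1}{7}\right) \left(-1 - 0\right)\right)^{2} = \left(4 - \left(2 + 2 \cdot 4 \cdot \frac{1}{7}\right) \left(-1 + 0\right)\right)^{2} = \left(4 - \left(2 + \frac{8}{7}\right) \left(-1\right)\right)^{2} = \left(4 - \frac{22}{7} \left(-1\right)\right)^{2} = \left(4 - - \frac{22}{7}\right)^{2} = \left(4 + \frac{22}{7}\right)^{2} = \left(\frac{50}{7}\right)^{2} = \frac{2500}{49}$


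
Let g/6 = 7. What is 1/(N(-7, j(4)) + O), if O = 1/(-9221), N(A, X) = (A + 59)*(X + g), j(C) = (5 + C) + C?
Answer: 9221/26372059 ≈ 0.00034965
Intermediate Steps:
g = 42 (g = 6*7 = 42)
j(C) = 5 + 2*C
N(A, X) = (42 + X)*(59 + A) (N(A, X) = (A + 59)*(X + 42) = (59 + A)*(42 + X) = (42 + X)*(59 + A))
O = -1/9221 ≈ -0.00010845
1/(N(-7, j(4)) + O) = 1/((2478 + 42*(-7) + 59*(5 + 2*4) - 7*(5 + 2*4)) - 1/9221) = 1/((2478 - 294 + 59*(5 + 8) - 7*(5 + 8)) - 1/9221) = 1/((2478 - 294 + 59*13 - 7*13) - 1/9221) = 1/((2478 - 294 + 767 - 91) - 1/9221) = 1/(2860 - 1/9221) = 1/(26372059/9221) = 9221/26372059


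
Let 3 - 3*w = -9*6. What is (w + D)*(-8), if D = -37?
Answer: 144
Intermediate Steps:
w = 19 (w = 1 - (-3)*6 = 1 - ⅓*(-54) = 1 + 18 = 19)
(w + D)*(-8) = (19 - 37)*(-8) = -18*(-8) = 144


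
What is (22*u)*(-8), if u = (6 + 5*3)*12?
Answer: -44352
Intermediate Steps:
u = 252 (u = (6 + 15)*12 = 21*12 = 252)
(22*u)*(-8) = (22*252)*(-8) = 5544*(-8) = -44352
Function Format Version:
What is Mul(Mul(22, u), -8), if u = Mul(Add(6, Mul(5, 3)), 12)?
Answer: -44352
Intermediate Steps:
u = 252 (u = Mul(Add(6, 15), 12) = Mul(21, 12) = 252)
Mul(Mul(22, u), -8) = Mul(Mul(22, 252), -8) = Mul(5544, -8) = -44352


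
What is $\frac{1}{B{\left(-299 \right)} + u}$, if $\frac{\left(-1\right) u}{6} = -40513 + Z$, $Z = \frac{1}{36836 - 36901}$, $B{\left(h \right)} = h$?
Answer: $\frac{65}{15780641} \approx 4.119 \cdot 10^{-6}$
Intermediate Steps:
$Z = - \frac{1}{65}$ ($Z = \frac{1}{-65} = - \frac{1}{65} \approx -0.015385$)
$u = \frac{15800076}{65}$ ($u = - 6 \left(-40513 - \frac{1}{65}\right) = \left(-6\right) \left(- \frac{2633346}{65}\right) = \frac{15800076}{65} \approx 2.4308 \cdot 10^{5}$)
$\frac{1}{B{\left(-299 \right)} + u} = \frac{1}{-299 + \frac{15800076}{65}} = \frac{1}{\frac{15780641}{65}} = \frac{65}{15780641}$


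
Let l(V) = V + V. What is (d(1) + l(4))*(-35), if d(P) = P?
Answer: -315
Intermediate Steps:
l(V) = 2*V
(d(1) + l(4))*(-35) = (1 + 2*4)*(-35) = (1 + 8)*(-35) = 9*(-35) = -315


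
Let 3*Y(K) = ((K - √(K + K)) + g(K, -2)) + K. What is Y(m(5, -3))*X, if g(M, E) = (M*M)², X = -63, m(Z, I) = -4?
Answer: -5208 + 42*I*√2 ≈ -5208.0 + 59.397*I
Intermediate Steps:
g(M, E) = M⁴ (g(M, E) = (M²)² = M⁴)
Y(K) = K⁴/3 + 2*K/3 - √2*√K/3 (Y(K) = (((K - √(K + K)) + K⁴) + K)/3 = (((K - √(2*K)) + K⁴) + K)/3 = (((K - √2*√K) + K⁴) + K)/3 = ((K + K⁴ - √2*√K) + K)/3 = (K⁴ + 2*K - √2*√K)/3 = K⁴/3 + 2*K/3 - √2*√K/3)
Y(m(5, -3))*X = ((⅓)*(-4)⁴ + (⅔)*(-4) - √2*√(-4)/3)*(-63) = ((⅓)*256 - 8/3 - √2*2*I/3)*(-63) = (256/3 - 8/3 - 2*I*√2/3)*(-63) = (248/3 - 2*I*√2/3)*(-63) = -5208 + 42*I*√2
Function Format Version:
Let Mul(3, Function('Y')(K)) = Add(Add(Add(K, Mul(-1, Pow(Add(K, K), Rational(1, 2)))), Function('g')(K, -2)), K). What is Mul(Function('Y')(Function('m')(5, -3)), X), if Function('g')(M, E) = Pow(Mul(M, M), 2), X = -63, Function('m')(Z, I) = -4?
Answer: Add(-5208, Mul(42, I, Pow(2, Rational(1, 2)))) ≈ Add(-5208.0, Mul(59.397, I))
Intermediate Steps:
Function('g')(M, E) = Pow(M, 4) (Function('g')(M, E) = Pow(Pow(M, 2), 2) = Pow(M, 4))
Function('Y')(K) = Add(Mul(Rational(1, 3), Pow(K, 4)), Mul(Rational(2, 3), K), Mul(Rational(-1, 3), Pow(2, Rational(1, 2)), Pow(K, Rational(1, 2)))) (Function('Y')(K) = Mul(Rational(1, 3), Add(Add(Add(K, Mul(-1, Pow(Add(K, K), Rational(1, 2)))), Pow(K, 4)), K)) = Mul(Rational(1, 3), Add(Add(Add(K, Mul(-1, Pow(Mul(2, K), Rational(1, 2)))), Pow(K, 4)), K)) = Mul(Rational(1, 3), Add(Add(Add(K, Mul(-1, Mul(Pow(2, Rational(1, 2)), Pow(K, Rational(1, 2))))), Pow(K, 4)), K)) = Mul(Rational(1, 3), Add(Add(Add(K, Mul(-1, Pow(2, Rational(1, 2)), Pow(K, Rational(1, 2)))), Pow(K, 4)), K)) = Mul(Rational(1, 3), Add(Add(K, Pow(K, 4), Mul(-1, Pow(2, Rational(1, 2)), Pow(K, Rational(1, 2)))), K)) = Mul(Rational(1, 3), Add(Pow(K, 4), Mul(2, K), Mul(-1, Pow(2, Rational(1, 2)), Pow(K, Rational(1, 2))))) = Add(Mul(Rational(1, 3), Pow(K, 4)), Mul(Rational(2, 3), K), Mul(Rational(-1, 3), Pow(2, Rational(1, 2)), Pow(K, Rational(1, 2)))))
Mul(Function('Y')(Function('m')(5, -3)), X) = Mul(Add(Mul(Rational(1, 3), Pow(-4, 4)), Mul(Rational(2, 3), -4), Mul(Rational(-1, 3), Pow(2, Rational(1, 2)), Pow(-4, Rational(1, 2)))), -63) = Mul(Add(Mul(Rational(1, 3), 256), Rational(-8, 3), Mul(Rational(-1, 3), Pow(2, Rational(1, 2)), Mul(2, I))), -63) = Mul(Add(Rational(256, 3), Rational(-8, 3), Mul(Rational(-2, 3), I, Pow(2, Rational(1, 2)))), -63) = Mul(Add(Rational(248, 3), Mul(Rational(-2, 3), I, Pow(2, Rational(1, 2)))), -63) = Add(-5208, Mul(42, I, Pow(2, Rational(1, 2))))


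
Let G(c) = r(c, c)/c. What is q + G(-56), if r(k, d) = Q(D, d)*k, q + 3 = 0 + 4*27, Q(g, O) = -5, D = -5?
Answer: 100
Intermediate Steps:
q = 105 (q = -3 + (0 + 4*27) = -3 + (0 + 108) = -3 + 108 = 105)
r(k, d) = -5*k
G(c) = -5 (G(c) = (-5*c)/c = -5)
q + G(-56) = 105 - 5 = 100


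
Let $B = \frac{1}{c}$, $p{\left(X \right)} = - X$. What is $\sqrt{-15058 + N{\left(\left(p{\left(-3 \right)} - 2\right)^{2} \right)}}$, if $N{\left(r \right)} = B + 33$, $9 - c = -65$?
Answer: $\frac{i \sqrt{82276826}}{74} \approx 122.58 i$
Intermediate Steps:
$c = 74$ ($c = 9 - -65 = 9 + 65 = 74$)
$B = \frac{1}{74} \approx 0.013514$
$N{\left(r \right)} = \frac{2443}{74}$ ($N{\left(r \right)} = \frac{1}{74} + 33 = \frac{2443}{74}$)
$\sqrt{-15058 + N{\left(\left(p{\left(-3 \right)} - 2\right)^{2} \right)}} = \sqrt{-15058 + \frac{2443}{74}} = \sqrt{- \frac{1111849}{74}} = \frac{i \sqrt{82276826}}{74}$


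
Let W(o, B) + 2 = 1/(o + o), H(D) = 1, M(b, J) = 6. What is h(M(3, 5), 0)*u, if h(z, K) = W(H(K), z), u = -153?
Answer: 459/2 ≈ 229.50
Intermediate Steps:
W(o, B) = -2 + 1/(2*o) (W(o, B) = -2 + 1/(o + o) = -2 + 1/(2*o))
h(z, K) = -3/2 (h(z, K) = -2 + (½)/1 = -2 + (½)*1 = -2 + ½ = -3/2)
h(M(3, 5), 0)*u = -3/2*(-153) = 459/2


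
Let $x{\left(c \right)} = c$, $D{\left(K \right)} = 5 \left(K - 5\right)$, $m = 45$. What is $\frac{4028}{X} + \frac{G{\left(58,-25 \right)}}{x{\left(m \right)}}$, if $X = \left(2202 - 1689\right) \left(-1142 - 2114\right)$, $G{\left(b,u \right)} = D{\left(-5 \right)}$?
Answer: $- \frac{24473}{21978} \approx -1.1135$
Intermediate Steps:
$D{\left(K \right)} = -25 + 5 K$ ($D{\left(K \right)} = 5 \left(-5 + K\right) = -25 + 5 K$)
$G{\left(b,u \right)} = -50$ ($G{\left(b,u \right)} = -25 + 5 \left(-5\right) = -25 - 25 = -50$)
$X = -1670328$ ($X = 513 \left(-3256\right) = -1670328$)
$\frac{4028}{X} + \frac{G{\left(58,-25 \right)}}{x{\left(m \right)}} = \frac{4028}{-1670328} - \frac{50}{45} = 4028 \left(- \frac{1}{1670328}\right) - \frac{10}{9} = - \frac{53}{21978} - \frac{10}{9} = - \frac{24473}{21978}$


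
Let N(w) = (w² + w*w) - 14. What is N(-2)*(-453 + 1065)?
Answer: -3672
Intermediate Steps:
N(w) = -14 + 2*w² (N(w) = (w² + w²) - 14 = 2*w² - 14 = -14 + 2*w²)
N(-2)*(-453 + 1065) = (-14 + 2*(-2)²)*(-453 + 1065) = (-14 + 2*4)*612 = (-14 + 8)*612 = -6*612 = -3672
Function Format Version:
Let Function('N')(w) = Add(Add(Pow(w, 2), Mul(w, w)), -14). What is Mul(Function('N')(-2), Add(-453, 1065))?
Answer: -3672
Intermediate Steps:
Function('N')(w) = Add(-14, Mul(2, Pow(w, 2))) (Function('N')(w) = Add(Add(Pow(w, 2), Pow(w, 2)), -14) = Add(Mul(2, Pow(w, 2)), -14) = Add(-14, Mul(2, Pow(w, 2))))
Mul(Function('N')(-2), Add(-453, 1065)) = Mul(Add(-14, Mul(2, Pow(-2, 2))), Add(-453, 1065)) = Mul(Add(-14, Mul(2, 4)), 612) = Mul(Add(-14, 8), 612) = Mul(-6, 612) = -3672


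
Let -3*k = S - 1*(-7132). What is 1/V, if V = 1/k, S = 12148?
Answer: -19280/3 ≈ -6426.7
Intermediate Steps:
k = -19280/3 (k = -(12148 - 1*(-7132))/3 = -(12148 + 7132)/3 = -⅓*19280 = -19280/3 ≈ -6426.7)
V = -3/19280 (V = 1/(-19280/3) = -3/19280 ≈ -0.00015560)
1/V = 1/(-3/19280) = -19280/3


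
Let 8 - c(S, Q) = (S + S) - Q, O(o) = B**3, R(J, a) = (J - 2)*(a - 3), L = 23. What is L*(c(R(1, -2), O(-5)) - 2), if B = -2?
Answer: -276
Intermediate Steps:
R(J, a) = (-3 + a)*(-2 + J) (R(J, a) = (-2 + J)*(-3 + a) = (-3 + a)*(-2 + J))
O(o) = -8 (O(o) = (-2)**3 = -8)
c(S, Q) = 8 + Q - 2*S (c(S, Q) = 8 - ((S + S) - Q) = 8 - (2*S - Q) = 8 - (-Q + 2*S) = 8 + (Q - 2*S) = 8 + Q - 2*S)
L*(c(R(1, -2), O(-5)) - 2) = 23*((8 - 8 - 2*(6 - 3*1 - 2*(-2) + 1*(-2))) - 2) = 23*((8 - 8 - 2*(6 - 3 + 4 - 2)) - 2) = 23*((8 - 8 - 2*5) - 2) = 23*((8 - 8 - 10) - 2) = 23*(-10 - 2) = 23*(-12) = -276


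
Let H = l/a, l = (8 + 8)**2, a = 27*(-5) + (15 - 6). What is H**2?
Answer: 16384/3969 ≈ 4.1280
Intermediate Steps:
a = -126 (a = -135 + 9 = -126)
l = 256 (l = 16**2 = 256)
H = -128/63 (H = 256/(-126) = 256*(-1/126) = -128/63 ≈ -2.0317)
H**2 = (-128/63)**2 = 16384/3969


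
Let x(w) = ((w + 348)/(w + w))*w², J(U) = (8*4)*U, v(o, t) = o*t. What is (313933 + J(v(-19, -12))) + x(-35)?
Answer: 631503/2 ≈ 3.1575e+5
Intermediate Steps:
J(U) = 32*U
x(w) = w*(348 + w)/2 (x(w) = ((348 + w)/((2*w)))*w² = ((348 + w)*(1/(2*w)))*w² = ((348 + w)/(2*w))*w² = w*(348 + w)/2)
(313933 + J(v(-19, -12))) + x(-35) = (313933 + 32*(-19*(-12))) + (½)*(-35)*(348 - 35) = (313933 + 32*228) + (½)*(-35)*313 = (313933 + 7296) - 10955/2 = 321229 - 10955/2 = 631503/2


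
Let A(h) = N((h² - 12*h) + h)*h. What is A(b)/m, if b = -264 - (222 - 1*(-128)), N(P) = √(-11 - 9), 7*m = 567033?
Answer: -8596*I*√5/567033 ≈ -0.033898*I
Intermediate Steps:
m = 567033/7 (m = (⅐)*567033 = 567033/7 ≈ 81005.)
N(P) = 2*I*√5 (N(P) = √(-20) = 2*I*√5)
b = -614 (b = -264 - (222 + 128) = -264 - 1*350 = -264 - 350 = -614)
A(h) = 2*I*h*√5 (A(h) = (2*I*√5)*h = 2*I*h*√5)
A(b)/m = (2*I*(-614)*√5)/(567033/7) = -1228*I*√5*(7/567033) = -8596*I*√5/567033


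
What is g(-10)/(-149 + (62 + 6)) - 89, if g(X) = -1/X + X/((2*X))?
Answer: -12016/135 ≈ -89.007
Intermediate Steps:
g(X) = ½ - 1/X (g(X) = -1/X + X*(1/(2*X)) = -1/X + ½ = ½ - 1/X)
g(-10)/(-149 + (62 + 6)) - 89 = ((½)*(-2 - 10)/(-10))/(-149 + (62 + 6)) - 89 = ((½)*(-⅒)*(-12))/(-149 + 68) - 89 = (⅗)/(-81) - 89 = (⅗)*(-1/81) - 89 = -1/135 - 89 = -12016/135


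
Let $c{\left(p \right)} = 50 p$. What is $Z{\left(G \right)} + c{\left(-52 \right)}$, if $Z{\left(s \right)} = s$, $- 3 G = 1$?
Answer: $- \frac{7801}{3} \approx -2600.3$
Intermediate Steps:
$G = - \frac{1}{3}$ ($G = \left(- \frac{1}{3}\right) 1 = - \frac{1}{3} \approx -0.33333$)
$Z{\left(G \right)} + c{\left(-52 \right)} = - \frac{1}{3} + 50 \left(-52\right) = - \frac{1}{3} - 2600 = - \frac{7801}{3}$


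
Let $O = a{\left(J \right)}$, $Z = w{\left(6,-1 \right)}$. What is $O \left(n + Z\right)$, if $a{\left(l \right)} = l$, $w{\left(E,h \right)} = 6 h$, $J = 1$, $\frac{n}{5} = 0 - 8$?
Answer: $-46$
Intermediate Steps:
$n = -40$ ($n = 5 \left(0 - 8\right) = 5 \left(-8\right) = -40$)
$Z = -6$ ($Z = 6 \left(-1\right) = -6$)
$O = 1$
$O \left(n + Z\right) = 1 \left(-40 - 6\right) = 1 \left(-46\right) = -46$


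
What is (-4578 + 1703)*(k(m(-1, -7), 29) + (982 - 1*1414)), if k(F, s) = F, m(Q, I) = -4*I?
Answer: 1161500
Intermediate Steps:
(-4578 + 1703)*(k(m(-1, -7), 29) + (982 - 1*1414)) = (-4578 + 1703)*(-4*(-7) + (982 - 1*1414)) = -2875*(28 + (982 - 1414)) = -2875*(28 - 432) = -2875*(-404) = 1161500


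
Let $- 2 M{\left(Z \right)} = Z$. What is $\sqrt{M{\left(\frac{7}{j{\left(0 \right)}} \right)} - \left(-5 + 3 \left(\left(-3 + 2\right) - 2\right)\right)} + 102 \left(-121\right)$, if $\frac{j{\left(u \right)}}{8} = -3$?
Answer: $-12342 + \frac{\sqrt{2037}}{12} \approx -12338.0$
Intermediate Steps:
$j{\left(u \right)} = -24$ ($j{\left(u \right)} = 8 \left(-3\right) = -24$)
$M{\left(Z \right)} = - \frac{Z}{2}$
$\sqrt{M{\left(\frac{7}{j{\left(0 \right)}} \right)} - \left(-5 + 3 \left(\left(-3 + 2\right) - 2\right)\right)} + 102 \left(-121\right) = \sqrt{- \frac{7 \frac{1}{-24}}{2} - \left(-5 + 3 \left(\left(-3 + 2\right) - 2\right)\right)} + 102 \left(-121\right) = \sqrt{- \frac{7 \left(- \frac{1}{24}\right)}{2} - \left(-5 + 3 \left(-1 - 2\right)\right)} - 12342 = \sqrt{\left(- \frac{1}{2}\right) \left(- \frac{7}{24}\right) + \left(5 - -9\right)} - 12342 = \sqrt{\frac{7}{48} + \left(5 + 9\right)} - 12342 = \sqrt{\frac{7}{48} + 14} - 12342 = \sqrt{\frac{679}{48}} - 12342 = \frac{\sqrt{2037}}{12} - 12342 = -12342 + \frac{\sqrt{2037}}{12}$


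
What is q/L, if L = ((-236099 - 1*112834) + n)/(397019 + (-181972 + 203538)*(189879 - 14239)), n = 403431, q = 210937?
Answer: 8592278859631/586 ≈ 1.4663e+10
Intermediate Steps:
L = 586/40733863 (L = ((-236099 - 1*112834) + 403431)/(397019 + (-181972 + 203538)*(189879 - 14239)) = ((-236099 - 112834) + 403431)/(397019 + 21566*175640) = (-348933 + 403431)/(397019 + 3787852240) = 54498/3788249259 = 54498*(1/3788249259) = 586/40733863 ≈ 1.4386e-5)
q/L = 210937/(586/40733863) = 210937*(40733863/586) = 8592278859631/586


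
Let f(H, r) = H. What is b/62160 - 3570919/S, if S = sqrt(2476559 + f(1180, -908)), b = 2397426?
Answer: 399571/10360 - 324629*sqrt(2477739)/225249 ≈ -2230.0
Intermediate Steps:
S = sqrt(2477739) (S = sqrt(2476559 + 1180) = sqrt(2477739) ≈ 1574.1)
b/62160 - 3570919/S = 2397426/62160 - 3570919*sqrt(2477739)/2477739 = 2397426*(1/62160) - 324629*sqrt(2477739)/225249 = 399571/10360 - 324629*sqrt(2477739)/225249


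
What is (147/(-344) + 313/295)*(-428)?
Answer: -6880849/25370 ≈ -271.22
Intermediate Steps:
(147/(-344) + 313/295)*(-428) = (147*(-1/344) + 313*(1/295))*(-428) = (-147/344 + 313/295)*(-428) = (64307/101480)*(-428) = -6880849/25370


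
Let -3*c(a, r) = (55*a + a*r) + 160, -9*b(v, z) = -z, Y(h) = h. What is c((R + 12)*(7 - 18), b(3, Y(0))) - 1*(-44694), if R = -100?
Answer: 26894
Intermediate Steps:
b(v, z) = z/9 (b(v, z) = -(-1)*z/9 = z/9)
c(a, r) = -160/3 - 55*a/3 - a*r/3 (c(a, r) = -((55*a + a*r) + 160)/3 = -(160 + 55*a + a*r)/3 = -160/3 - 55*a/3 - a*r/3)
c((R + 12)*(7 - 18), b(3, Y(0))) - 1*(-44694) = (-160/3 - 55*(-100 + 12)*(7 - 18)/3 - (-100 + 12)*(7 - 18)*(1/9)*0/3) - 1*(-44694) = (-160/3 - (-4840)*(-11)/3 - 1/3*(-88*(-11))*0) + 44694 = (-160/3 - 55/3*968 - 1/3*968*0) + 44694 = (-160/3 - 53240/3 + 0) + 44694 = -17800 + 44694 = 26894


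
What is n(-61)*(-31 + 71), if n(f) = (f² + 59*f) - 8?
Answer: 4560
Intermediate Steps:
n(f) = -8 + f² + 59*f
n(-61)*(-31 + 71) = (-8 + (-61)² + 59*(-61))*(-31 + 71) = (-8 + 3721 - 3599)*40 = 114*40 = 4560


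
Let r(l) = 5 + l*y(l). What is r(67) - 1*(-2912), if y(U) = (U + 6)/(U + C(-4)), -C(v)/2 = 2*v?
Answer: 247002/83 ≈ 2975.9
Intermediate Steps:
C(v) = -4*v
y(U) = (6 + U)/(16 + U) (y(U) = (U + 6)/(U - 4*(-4)) = (6 + U)/(U + 16) = (6 + U)/(16 + U))
r(l) = 5 + l*(6 + l)/(16 + l) (r(l) = 5 + l*((6 + l)/(16 + l)) = 5 + l*(6 + l)/(16 + l))
r(67) - 1*(-2912) = (80 + 67**2 + 11*67)/(16 + 67) - 1*(-2912) = (80 + 4489 + 737)/83 + 2912 = (1/83)*5306 + 2912 = 5306/83 + 2912 = 247002/83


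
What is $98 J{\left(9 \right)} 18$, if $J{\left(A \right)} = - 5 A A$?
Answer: $-714420$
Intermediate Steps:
$J{\left(A \right)} = - 5 A^{2}$
$98 J{\left(9 \right)} 18 = 98 \left(- 5 \cdot 9^{2}\right) 18 = 98 \left(\left(-5\right) 81\right) 18 = 98 \left(-405\right) 18 = \left(-39690\right) 18 = -714420$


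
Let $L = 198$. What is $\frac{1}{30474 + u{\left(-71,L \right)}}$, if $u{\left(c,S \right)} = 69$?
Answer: $\frac{1}{30543} \approx 3.2741 \cdot 10^{-5}$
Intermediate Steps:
$\frac{1}{30474 + u{\left(-71,L \right)}} = \frac{1}{30474 + 69} = \frac{1}{30543}$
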